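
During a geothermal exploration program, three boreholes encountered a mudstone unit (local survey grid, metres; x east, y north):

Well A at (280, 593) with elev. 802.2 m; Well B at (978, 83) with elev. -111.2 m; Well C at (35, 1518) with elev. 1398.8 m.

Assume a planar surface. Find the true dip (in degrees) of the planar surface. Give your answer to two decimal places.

47.78°

Let the plane be z = a·x + b·y + c.
Well B−Well A: 698a − 510b = −913.4;  Well C−Well A: −245a + 925b = 596.6.
Solving gives a = −1.03827, b = 0.36997.
Gradient magnitude |∇z| = √(a² + b²) = √(1.07801 + 0.13688) = 1.10222.
True dip = arctan(1.10222) = 47.78°, dipping toward ESE (azimuth ≈ 110°).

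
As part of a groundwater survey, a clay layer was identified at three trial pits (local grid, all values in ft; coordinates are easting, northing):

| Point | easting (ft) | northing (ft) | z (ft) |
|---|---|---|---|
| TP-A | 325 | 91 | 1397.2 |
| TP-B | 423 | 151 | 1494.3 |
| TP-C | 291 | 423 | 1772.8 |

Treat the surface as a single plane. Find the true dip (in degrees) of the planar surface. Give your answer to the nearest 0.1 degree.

50.0°

Let the plane be z = a·easting + b·northing + c.
TP-B−TP-A: 98a + 60b = 97.1;  TP-C−TP-A: −34a + 332b = 375.6.
Solving gives a = 0.28058, b = 1.16006.
Gradient magnitude |∇z| = √(a² + b²) = √(0.07872 + 1.34574) = 1.19351.
True dip = arctan(1.19351) = 50.0°, dipping toward SSW (azimuth ≈ 194°).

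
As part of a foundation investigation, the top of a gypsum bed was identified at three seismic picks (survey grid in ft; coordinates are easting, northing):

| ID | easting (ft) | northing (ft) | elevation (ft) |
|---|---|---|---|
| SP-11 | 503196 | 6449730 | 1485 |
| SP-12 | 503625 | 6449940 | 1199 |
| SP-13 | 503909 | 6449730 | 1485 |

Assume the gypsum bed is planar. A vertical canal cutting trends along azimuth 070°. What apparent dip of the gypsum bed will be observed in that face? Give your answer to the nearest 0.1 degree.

25.0°

Let the plane be z = a·easting + b·northing + c.
SP-12−SP-11: 429a + 210b = −286;  SP-13−SP-11: 713a + 0b = 0.
Solving gives a = 0.00000, b = −1.36190.
Unit vector along 070° is (sin 70°, cos 70°) = (0.9397, 0.3420).
Slope in that direction = a·(0.9397) + b·(0.3420) = −0.46580.
Apparent dip = arctan|0.46580| = 25.0° (true dip is 53.7°, so apparent ≤ true as expected).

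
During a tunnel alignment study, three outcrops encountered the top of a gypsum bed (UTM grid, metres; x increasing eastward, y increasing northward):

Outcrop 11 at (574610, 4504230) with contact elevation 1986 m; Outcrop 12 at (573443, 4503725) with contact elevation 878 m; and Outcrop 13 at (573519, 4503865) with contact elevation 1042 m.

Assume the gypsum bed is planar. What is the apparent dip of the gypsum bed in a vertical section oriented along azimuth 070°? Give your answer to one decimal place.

39.9°

Let the plane be z = a·x + b·y + c.
Outcrop 12−Outcrop 11: −1167a − 505b = −1108;  Outcrop 13−Outcrop 11: −1091a − 365b = −944.
Solving gives a = 0.57840, b = 0.85744.
Unit vector along 070° is (sin 70°, cos 70°) = (0.9397, 0.3420).
Slope in that direction = a·(0.9397) + b·(0.3420) = 0.83678.
Apparent dip = arctan|0.83678| = 39.9° (true dip is 46.0°, so apparent ≤ true as expected).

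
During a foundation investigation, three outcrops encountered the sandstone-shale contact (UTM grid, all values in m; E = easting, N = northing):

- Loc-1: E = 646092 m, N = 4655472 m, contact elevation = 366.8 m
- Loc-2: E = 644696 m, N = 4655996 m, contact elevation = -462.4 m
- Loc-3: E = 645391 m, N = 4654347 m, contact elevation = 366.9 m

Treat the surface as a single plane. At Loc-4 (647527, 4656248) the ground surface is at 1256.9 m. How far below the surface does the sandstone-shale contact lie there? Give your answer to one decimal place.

Let the plane be z = a·E + b·N + c.
Loc-2−Loc-1: −1396a + 524b = −829.2;  Loc-3−Loc-1: −701a − 1125b = 0.1.
Solving gives a = 0.481363426, b = −0.300031788.
Then c = 366.8 − a·646092 − b·4655472 = 1086151.33.
At (647527, 4656248): z_contact = 311695.82 − 1397022.41 + 1086151.33 = 824.73 m.
Depth below ground = 1256.9 − 824.73 = 432.2 m.

432.2 m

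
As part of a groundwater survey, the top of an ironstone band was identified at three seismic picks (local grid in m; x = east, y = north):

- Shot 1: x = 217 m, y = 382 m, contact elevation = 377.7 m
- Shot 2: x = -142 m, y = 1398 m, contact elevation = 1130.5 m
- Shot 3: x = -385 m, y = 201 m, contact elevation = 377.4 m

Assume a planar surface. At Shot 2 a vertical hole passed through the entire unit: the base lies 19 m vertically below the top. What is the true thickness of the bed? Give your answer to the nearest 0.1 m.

Let the plane be z = a·x + b·y + c.
Shot 2−Shot 1: −359a + 1016b = 752.8;  Shot 3−Shot 1: −602a − 181b = −0.3.
Solving gives a = −0.20093, b = 0.66995.
|∇z| = √(a²+b²) = 0.69943, so dip δ = arctan(0.69943) = 34.97°.
True thickness = vertical thickness × cos δ = 19 × cos 34.97° = 15.6 m.

15.6 m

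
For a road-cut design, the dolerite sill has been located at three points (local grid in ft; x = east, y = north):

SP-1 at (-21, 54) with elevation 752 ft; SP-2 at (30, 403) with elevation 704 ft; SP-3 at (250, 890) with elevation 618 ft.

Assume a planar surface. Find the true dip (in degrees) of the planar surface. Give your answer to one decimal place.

Two edge vectors: SP-1→SP-2 = (51, 349, -48), SP-1→SP-3 = (271, 836, -134).
Normal n = (SP-1→SP-2) × (SP-1→SP-3) = (-6638, -6174, -51943).
So ∂z/∂x = −n_x/n_z = −0.12779 and ∂z/∂y = −n_y/n_z = −0.11886.
Gradient magnitude |∇z| = √(a² + b²) = √(0.01633 + 0.01413) = 0.17453.
True dip = arctan(0.17453) = 9.9°, dipping toward NE (azimuth ≈ 047°).

9.9°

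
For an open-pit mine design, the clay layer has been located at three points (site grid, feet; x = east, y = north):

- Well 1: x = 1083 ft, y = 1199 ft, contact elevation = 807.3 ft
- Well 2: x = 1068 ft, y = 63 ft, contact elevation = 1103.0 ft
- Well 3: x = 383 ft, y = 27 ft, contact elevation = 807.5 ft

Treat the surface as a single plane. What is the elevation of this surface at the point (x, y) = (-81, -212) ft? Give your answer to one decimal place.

Two edge vectors: Well 1→Well 2 = (-15, -1136, 295.7), Well 1→Well 3 = (-700, -1172, 0.2).
Normal n = (Well 1→Well 2) × (Well 1→Well 3) = (346333.2, -206987, -777620).
So ∂z/∂x = −n_x/n_z = 0.445376 and ∂z/∂y = −n_y/n_z = −0.266180.
Intercept c from Well 1: 807.3 − 482.34 + 319.15 = 644.11.
At (-81, -212): z = −36.1 + 56.4 + 644.11 = 664.5 ft.

664.5 ft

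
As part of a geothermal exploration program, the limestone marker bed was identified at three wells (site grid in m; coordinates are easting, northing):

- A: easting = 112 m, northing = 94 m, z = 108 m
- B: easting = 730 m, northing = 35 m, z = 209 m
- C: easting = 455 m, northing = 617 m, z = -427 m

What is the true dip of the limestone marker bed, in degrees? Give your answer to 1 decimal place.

46.8°

Let the plane be z = a·easting + b·northing + c.
B−A: 618a − 59b = 101;  C−A: 343a + 523b = −535.
Solving gives a = 0.06190, b = −1.06354.
Gradient magnitude |∇z| = √(a² + b²) = √(0.00383 + 1.13111) = 1.06534.
True dip = arctan(1.06534) = 46.8°, dipping toward N (azimuth ≈ 357°).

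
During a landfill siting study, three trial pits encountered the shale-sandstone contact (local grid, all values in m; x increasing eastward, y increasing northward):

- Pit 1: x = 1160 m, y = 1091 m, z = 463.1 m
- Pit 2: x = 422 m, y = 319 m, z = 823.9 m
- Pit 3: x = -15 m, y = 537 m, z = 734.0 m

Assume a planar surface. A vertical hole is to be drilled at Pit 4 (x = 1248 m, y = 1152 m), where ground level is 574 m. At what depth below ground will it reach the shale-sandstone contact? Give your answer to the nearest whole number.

140 m

Let the plane be z = a·x + b·y + c.
Pit 2−Pit 1: −738a − 772b = 360.8;  Pit 3−Pit 1: −1175a − 554b = 270.9.
Solving gives a = −0.01857, b = −0.44961.
Then c = 463.1 − a·1160 − b·1091 = 975.16.
At (1248, 1152): z_contact = −23.2 − 517.9 + 975.16 = 434.0 m.
Depth below ground = 574 − 434.0 = 140 m.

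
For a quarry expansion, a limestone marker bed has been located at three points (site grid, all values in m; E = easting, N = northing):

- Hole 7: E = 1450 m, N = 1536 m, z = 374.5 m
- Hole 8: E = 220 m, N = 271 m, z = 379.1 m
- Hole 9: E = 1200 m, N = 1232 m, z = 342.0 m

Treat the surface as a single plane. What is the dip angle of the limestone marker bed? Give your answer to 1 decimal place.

45.7°

Two edge vectors: Hole 7→Hole 8 = (-1230, -1265, 4.6), Hole 7→Hole 9 = (-250, -304, -32.5).
Normal n = (Hole 7→Hole 8) × (Hole 7→Hole 9) = (42510.9, -41125, 57670).
So ∂z/∂E = −n_x/n_z = −0.73714 and ∂z/∂N = −n_y/n_z = 0.71311.
Gradient magnitude |∇z| = √(a² + b²) = √(0.54338 + 0.50852) = 1.02562.
True dip = arctan(1.02562) = 45.7°, dipping toward SE (azimuth ≈ 134°).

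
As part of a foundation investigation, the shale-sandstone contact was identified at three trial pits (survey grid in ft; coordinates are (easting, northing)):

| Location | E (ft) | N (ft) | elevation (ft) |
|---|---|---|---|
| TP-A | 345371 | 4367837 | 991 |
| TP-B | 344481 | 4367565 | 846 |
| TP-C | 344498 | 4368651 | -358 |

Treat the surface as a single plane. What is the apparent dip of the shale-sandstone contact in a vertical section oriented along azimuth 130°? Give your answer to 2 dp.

Let the plane be z = a·E + b·N + c.
TP-B−TP-A: −890a − 272b = −145;  TP-C−TP-A: −873a + 814b = −1349.
Solving gives a = 0.50416, b = −1.11655.
Unit vector along 130° is (sin 130°, cos 130°) = (0.7660, -0.6428).
Slope in that direction = a·(0.7660) + b·(-0.6428) = 1.10391.
Apparent dip = arctan|1.10391| = 47.83° (true dip is 50.8°, so apparent ≤ true as expected).

47.83°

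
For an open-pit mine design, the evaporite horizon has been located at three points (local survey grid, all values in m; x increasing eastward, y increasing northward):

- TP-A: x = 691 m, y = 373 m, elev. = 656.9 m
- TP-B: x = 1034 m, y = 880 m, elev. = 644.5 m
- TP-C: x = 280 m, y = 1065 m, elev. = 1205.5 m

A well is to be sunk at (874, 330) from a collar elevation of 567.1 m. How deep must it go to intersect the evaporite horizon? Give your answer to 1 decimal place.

Let the plane be z = a·x + b·y + c.
TP-B−TP-A: 343a + 507b = −12.4;  TP-C−TP-A: −411a + 692b = 548.6.
Solving gives a = −0.643257, b = 0.410724.
Then c = 656.9 − a·691 − b·373 = 948.19.
At (874, 330): z_contact = −562.21 + 135.54 + 948.19 = 521.52 m.
Depth below ground = 567.1 − 521.52 = 45.6 m.

45.6 m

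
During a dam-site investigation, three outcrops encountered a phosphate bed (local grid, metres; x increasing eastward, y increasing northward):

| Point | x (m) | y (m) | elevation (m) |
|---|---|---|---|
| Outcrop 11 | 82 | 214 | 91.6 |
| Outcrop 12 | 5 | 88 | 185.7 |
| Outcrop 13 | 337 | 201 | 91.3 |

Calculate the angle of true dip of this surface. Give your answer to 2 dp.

Let the plane be z = a·x + b·y + c.
Outcrop 12−Outcrop 11: −77a − 126b = 94.1;  Outcrop 13−Outcrop 11: 255a − 13b = −0.3.
Solving gives a = −0.03806, b = −0.72356.
Gradient magnitude |∇z| = √(a² + b²) = √(0.00145 + 0.52354) = 0.72456.
True dip = arctan(0.72456) = 35.93°, dipping toward N (azimuth ≈ 003°).

35.93°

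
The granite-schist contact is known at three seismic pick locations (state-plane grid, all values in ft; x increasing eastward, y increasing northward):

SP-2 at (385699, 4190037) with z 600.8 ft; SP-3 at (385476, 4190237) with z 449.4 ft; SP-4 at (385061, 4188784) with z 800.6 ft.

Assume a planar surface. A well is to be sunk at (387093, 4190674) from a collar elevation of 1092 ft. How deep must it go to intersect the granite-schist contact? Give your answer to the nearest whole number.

Two edge vectors: SP-2→SP-3 = (-223, 200, -151.4), SP-2→SP-4 = (-638, -1253, 199.8).
Normal n = (SP-2→SP-3) × (SP-2→SP-4) = (-149744.2, 141148.6, 407019).
So ∂z/∂x = −n_x/n_z = 0.36790469 and ∂z/∂y = −n_y/n_z = −0.34678627.
Intercept c from SP-2: 600.8 − 141900.47 + 1453047.29 = 1311747.62.
At (387093, 4190674): z_contact = 142413.3 − 1453268.2 + 1311747.62 = 892.8 ft.
Depth below ground = 1092 − 892.8 = 199 ft.

199 ft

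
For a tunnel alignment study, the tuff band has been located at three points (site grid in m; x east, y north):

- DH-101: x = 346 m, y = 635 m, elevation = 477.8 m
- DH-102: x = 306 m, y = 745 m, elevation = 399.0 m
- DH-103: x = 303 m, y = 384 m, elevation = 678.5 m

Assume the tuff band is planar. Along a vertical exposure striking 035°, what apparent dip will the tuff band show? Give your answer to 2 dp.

35.84°

Let the plane be z = a·x + b·y + c.
DH-102−DH-101: −40a + 110b = −78.8;  DH-103−DH-101: −43a − 251b = 200.7.
Solving gives a = −0.15560, b = −0.77295.
Unit vector along 035° is (sin 35°, cos 35°) = (0.5736, 0.8192).
Slope in that direction = a·(0.5736) + b·(0.8192) = −0.72241.
Apparent dip = arctan|0.72241| = 35.84° (true dip is 38.3°, so apparent ≤ true as expected).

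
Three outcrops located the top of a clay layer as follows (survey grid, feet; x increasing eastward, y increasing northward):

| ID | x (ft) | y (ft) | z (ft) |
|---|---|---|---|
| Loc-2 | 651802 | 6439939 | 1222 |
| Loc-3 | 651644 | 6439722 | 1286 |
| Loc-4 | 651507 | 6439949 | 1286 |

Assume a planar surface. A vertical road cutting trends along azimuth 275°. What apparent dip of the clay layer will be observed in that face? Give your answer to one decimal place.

Two edge vectors: Loc-2→Loc-3 = (-158, -217, 64), Loc-2→Loc-4 = (-295, 10, 64).
Normal n = (Loc-2→Loc-3) × (Loc-2→Loc-4) = (-14528, -8768, -65595).
So ∂z/∂x = −n_x/n_z = −0.22148 and ∂z/∂y = −n_y/n_z = −0.13367.
Unit vector along 275° is (sin 275°, cos 275°) = (-0.9962, 0.0872).
Slope in that direction = a·(-0.9962) + b·(0.0872) = 0.20899.
Apparent dip = arctan|0.20899| = 11.8° (true dip is 14.5°, so apparent ≤ true as expected).

11.8°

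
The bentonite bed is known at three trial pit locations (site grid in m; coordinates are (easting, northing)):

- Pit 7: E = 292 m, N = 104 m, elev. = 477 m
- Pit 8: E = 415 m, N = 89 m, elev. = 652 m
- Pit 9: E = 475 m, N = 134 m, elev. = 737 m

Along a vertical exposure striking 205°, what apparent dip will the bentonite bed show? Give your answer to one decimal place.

30.7°

Let the plane be z = a·E + b·N + c.
Pit 8−Pit 7: 123a − 15b = 175;  Pit 9−Pit 7: 183a + 30b = 260.
Solving gives a = 1.42191, b = −0.00699.
Unit vector along 205° is (sin 205°, cos 205°) = (-0.4226, -0.9063).
Slope in that direction = a·(-0.4226) + b·(-0.9063) = −0.59459.
Apparent dip = arctan|0.59459| = 30.7° (true dip is 54.9°, so apparent ≤ true as expected).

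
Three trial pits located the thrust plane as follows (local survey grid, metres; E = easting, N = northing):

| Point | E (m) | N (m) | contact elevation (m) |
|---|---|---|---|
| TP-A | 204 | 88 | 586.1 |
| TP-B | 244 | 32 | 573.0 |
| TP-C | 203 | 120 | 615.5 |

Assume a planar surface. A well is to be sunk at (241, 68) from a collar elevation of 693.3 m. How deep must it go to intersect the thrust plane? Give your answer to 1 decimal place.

89.1 m

Two edge vectors: TP-A→TP-B = (40, -56, -13.1), TP-A→TP-C = (-1, 32, 29.4).
Normal n = (TP-A→TP-B) × (TP-A→TP-C) = (-1227.2, -1162.9, 1224).
So ∂z/∂E = −n_x/n_z = 1.00261 and ∂z/∂N = −n_y/n_z = 0.95008.
Intercept c from TP-A: 586.1 − 204.53 − 83.61 = 297.96.
At (241, 68): z_contact = 241.63 + 64.61 + 297.96 = 604.20 m.
Depth below ground = 693.3 − 604.20 = 89.1 m.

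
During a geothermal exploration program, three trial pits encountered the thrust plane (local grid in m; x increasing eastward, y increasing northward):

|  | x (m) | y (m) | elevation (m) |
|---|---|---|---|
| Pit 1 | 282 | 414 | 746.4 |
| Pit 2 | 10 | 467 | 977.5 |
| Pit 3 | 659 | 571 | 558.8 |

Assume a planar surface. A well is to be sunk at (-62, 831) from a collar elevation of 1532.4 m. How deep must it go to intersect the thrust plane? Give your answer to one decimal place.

292.2 m

Two edge vectors: Pit 1→Pit 2 = (-272, 53, 231.1), Pit 1→Pit 3 = (377, 157, -187.6).
Normal n = (Pit 1→Pit 2) × (Pit 1→Pit 3) = (-46225.5, 36097.5, -62685).
So ∂z/∂x = −n_x/n_z = −0.73743 and ∂z/∂y = −n_y/n_z = 0.57586.
Intercept c from Pit 1: 746.4 + 207.95 − 238.40 = 715.95.
At (-62, 831): z_contact = 45.72 + 478.54 + 715.95 = 1240.21 m.
Depth below ground = 1532.4 − 1240.21 = 292.2 m.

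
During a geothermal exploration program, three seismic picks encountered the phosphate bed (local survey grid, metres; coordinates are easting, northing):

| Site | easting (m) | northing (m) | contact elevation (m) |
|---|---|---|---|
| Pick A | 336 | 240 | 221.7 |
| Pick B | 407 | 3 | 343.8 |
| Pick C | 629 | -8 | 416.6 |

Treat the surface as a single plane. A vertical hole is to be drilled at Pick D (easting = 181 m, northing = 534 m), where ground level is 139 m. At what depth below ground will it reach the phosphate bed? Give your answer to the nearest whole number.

Two edge vectors: Pick A→Pick B = (71, -237, 122.1), Pick A→Pick C = (293, -248, 194.9).
Normal n = (Pick A→Pick B) × (Pick A→Pick C) = (-15910.5, 21937.4, 51833).
So ∂z/∂easting = −n_x/n_z = 0.30696 and ∂z/∂northing = −n_y/n_z = −0.42323.
Intercept c from Pick A: 221.7 − 103.14 + 101.58 = 220.14.
At (181, 534): z_contact = 55.6 − 226.0 + 220.14 = 49.7 m.
Depth below ground = 139 − 49.7 = 89 m.

89 m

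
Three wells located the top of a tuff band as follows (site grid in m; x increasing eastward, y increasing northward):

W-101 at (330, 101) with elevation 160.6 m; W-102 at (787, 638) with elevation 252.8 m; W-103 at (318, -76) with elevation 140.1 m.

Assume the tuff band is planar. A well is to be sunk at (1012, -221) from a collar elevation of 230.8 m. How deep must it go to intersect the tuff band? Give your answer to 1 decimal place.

57.3 m

Let the plane be z = a·x + b·y + c.
W-102−W-101: 457a + 537b = 92.2;  W-103−W-101: −12a − 177b = −20.5.
Solving gives a = 0.071340, b = 0.110983.
Then c = 160.6 − a·330 − b·101 = 125.85.
At (1012, -221): z_contact = 72.20 − 24.53 + 125.85 = 173.52 m.
Depth below ground = 230.8 − 173.52 = 57.3 m.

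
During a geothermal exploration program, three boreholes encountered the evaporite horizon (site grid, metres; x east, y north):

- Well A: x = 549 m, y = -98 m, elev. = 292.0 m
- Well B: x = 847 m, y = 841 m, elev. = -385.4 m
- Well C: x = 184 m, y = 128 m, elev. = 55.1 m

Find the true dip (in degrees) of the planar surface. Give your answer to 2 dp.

38.43°

Two edge vectors: Well A→Well B = (298, 939, -677.4), Well A→Well C = (-365, 226, -236.9).
Normal n = (Well A→Well B) × (Well A→Well C) = (-69356.7, 317847.2, 410083).
So ∂z/∂x = −n_x/n_z = 0.16913 and ∂z/∂y = −n_y/n_z = −0.77508.
Gradient magnitude |∇z| = √(a² + b²) = √(0.02860 + 0.60075) = 0.79332.
True dip = arctan(0.79332) = 38.43°, dipping toward NNW (azimuth ≈ 348°).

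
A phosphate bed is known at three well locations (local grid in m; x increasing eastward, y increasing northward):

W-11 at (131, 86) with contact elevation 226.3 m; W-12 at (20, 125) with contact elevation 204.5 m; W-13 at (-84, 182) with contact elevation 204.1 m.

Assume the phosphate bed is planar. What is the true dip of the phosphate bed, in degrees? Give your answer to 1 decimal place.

Two edge vectors: W-11→W-12 = (-111, 39, -21.8), W-11→W-13 = (-215, 96, -22.2).
Normal n = (W-11→W-12) × (W-11→W-13) = (1227, 2222.8, -2271).
So ∂z/∂x = −n_x/n_z = 0.54029 and ∂z/∂y = −n_y/n_z = 0.97878.
Gradient magnitude |∇z| = √(a² + b²) = √(0.29191 + 0.95800) = 1.11800.
True dip = arctan(1.11800) = 48.2°, dipping toward SSW (azimuth ≈ 209°).

48.2°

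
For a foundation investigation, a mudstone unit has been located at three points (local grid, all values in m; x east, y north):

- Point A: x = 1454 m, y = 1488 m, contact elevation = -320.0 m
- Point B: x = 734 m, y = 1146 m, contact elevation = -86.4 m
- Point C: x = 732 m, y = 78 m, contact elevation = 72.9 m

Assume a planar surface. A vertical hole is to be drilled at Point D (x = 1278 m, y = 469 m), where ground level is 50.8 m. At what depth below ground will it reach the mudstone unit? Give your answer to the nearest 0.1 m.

174.6 m

Two edge vectors: Point A→Point B = (-720, -342, 233.6), Point A→Point C = (-722, -1410, 392.9).
Normal n = (Point A→Point B) × (Point A→Point C) = (195004.2, 114228.8, 768276).
So ∂z/∂x = −n_x/n_z = −0.253821 and ∂z/∂y = −n_y/n_z = −0.148682.
Intercept c from Point A: -320 + 369.06 + 221.24 = 270.29.
At (1278, 469): z_contact = −324.38 − 69.73 + 270.29 = -123.82 m.
Depth below ground = 50.8 − (-123.82) = 174.6 m.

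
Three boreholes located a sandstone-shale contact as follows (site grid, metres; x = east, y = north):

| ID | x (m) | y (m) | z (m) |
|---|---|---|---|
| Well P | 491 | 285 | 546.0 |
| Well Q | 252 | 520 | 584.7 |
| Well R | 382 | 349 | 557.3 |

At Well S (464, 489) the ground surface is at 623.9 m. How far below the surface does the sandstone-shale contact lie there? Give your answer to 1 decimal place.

47.4 m

Let the plane be z = a·x + b·y + c.
Well Q−Well P: −239a + 235b = 38.7;  Well R−Well P: −109a + 64b = 11.3.
Solving gives a = −0.01732, b = 0.14707.
Then c = 546 − a·491 − b·285 = 512.59.
At (464, 489): z_contact = −8.04 + 71.92 + 512.59 = 576.47 m.
Depth below ground = 623.9 − 576.47 = 47.4 m.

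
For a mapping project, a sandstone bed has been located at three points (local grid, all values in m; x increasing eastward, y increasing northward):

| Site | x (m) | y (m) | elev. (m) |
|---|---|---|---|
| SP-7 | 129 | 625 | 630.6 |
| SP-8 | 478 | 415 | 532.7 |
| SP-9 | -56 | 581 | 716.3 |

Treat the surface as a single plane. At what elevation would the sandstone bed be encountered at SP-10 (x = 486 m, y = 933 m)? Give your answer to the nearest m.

Let the plane be z = a·x + b·y + c.
SP-8−SP-7: 349a − 210b = −97.9;  SP-9−SP-7: −185a − 44b = 85.7.
Solving gives a = −0.41148, b = −0.21765.
Then c = 630.6 − a·129 − b·625 = 819.71.
At (486, 933): z = −200.0 − 203.1 + 819.71 = 416.7 m.

417 m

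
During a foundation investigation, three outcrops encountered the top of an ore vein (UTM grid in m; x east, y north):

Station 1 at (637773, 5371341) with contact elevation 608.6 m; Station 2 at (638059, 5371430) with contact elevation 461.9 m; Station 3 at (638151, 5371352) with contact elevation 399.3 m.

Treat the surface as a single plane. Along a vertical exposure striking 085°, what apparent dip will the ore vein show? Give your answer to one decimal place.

28.5°

Let the plane be z = a·x + b·y + c.
Station 2−Station 1: 286a + 89b = −146.7;  Station 3−Station 1: 378a + 11b = −209.3.
Solving gives a = −0.55791, b = 0.14452.
Unit vector along 085° is (sin 85°, cos 85°) = (0.9962, 0.0872).
Slope in that direction = a·(0.9962) + b·(0.0872) = −0.54319.
Apparent dip = arctan|0.54319| = 28.5° (true dip is 30.0°, so apparent ≤ true as expected).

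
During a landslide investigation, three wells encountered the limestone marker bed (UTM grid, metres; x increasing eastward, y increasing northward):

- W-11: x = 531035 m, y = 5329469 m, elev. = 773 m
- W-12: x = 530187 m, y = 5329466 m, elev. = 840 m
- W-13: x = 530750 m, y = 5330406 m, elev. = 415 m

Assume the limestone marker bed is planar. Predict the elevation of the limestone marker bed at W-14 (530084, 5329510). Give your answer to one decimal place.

Let the plane be z = a·x + b·y + c.
W-12−W-11: −848a − 3b = 67;  W-13−W-11: −285a + 937b = −358.
Solving gives a = −0.077574296, b = −0.405665608.
Then c = 773 − a·531035 − b·5329469 = 2203949.95.
At (530084, 5329510): z = −41120.9 − 2161998.9 + 2203949.95 = 830.1 m.

830.1 m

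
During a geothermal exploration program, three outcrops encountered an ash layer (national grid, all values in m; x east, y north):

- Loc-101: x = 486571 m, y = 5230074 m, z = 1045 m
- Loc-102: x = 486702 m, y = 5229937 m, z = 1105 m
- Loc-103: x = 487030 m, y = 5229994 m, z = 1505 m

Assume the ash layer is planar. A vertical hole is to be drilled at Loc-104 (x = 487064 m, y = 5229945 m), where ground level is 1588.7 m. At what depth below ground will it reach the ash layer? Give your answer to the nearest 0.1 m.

76.5 m

Two edge vectors: Loc-101→Loc-102 = (131, -137, 60), Loc-101→Loc-103 = (459, -80, 460).
Normal n = (Loc-101→Loc-102) × (Loc-101→Loc-103) = (-58220, -32720, 52403).
So ∂z/∂x = −n_x/n_z = 1.111005095 and ∂z/∂y = −n_y/n_z = 0.624391733.
Intercept c from Loc-101: 1045 − 540582.86 − 3265614.97 = −3805152.83.
At (487064, 5229945): z_contact = 541130.59 + 3265534.42 − 3805152.83 = 1512.18 m.
Depth below ground = 1588.7 − 1512.18 = 76.5 m.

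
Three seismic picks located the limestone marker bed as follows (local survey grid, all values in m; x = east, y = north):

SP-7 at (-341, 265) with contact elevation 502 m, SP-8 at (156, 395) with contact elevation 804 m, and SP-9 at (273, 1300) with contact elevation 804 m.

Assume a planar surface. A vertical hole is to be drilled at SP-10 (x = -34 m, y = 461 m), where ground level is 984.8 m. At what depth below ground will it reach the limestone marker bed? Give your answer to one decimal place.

305.7 m

Two edge vectors: SP-7→SP-8 = (497, 130, 302), SP-7→SP-9 = (614, 1035, 302).
Normal n = (SP-7→SP-8) × (SP-7→SP-9) = (-273310, 35334, 434575).
So ∂z/∂x = −n_x/n_z = 0.628913 and ∂z/∂y = −n_y/n_z = −0.081307.
Intercept c from SP-7: 502 + 214.46 + 21.55 = 738.01.
At (-34, 461): z_contact = −21.38 − 37.48 + 738.01 = 679.14 m.
Depth below ground = 984.8 − 679.14 = 305.7 m.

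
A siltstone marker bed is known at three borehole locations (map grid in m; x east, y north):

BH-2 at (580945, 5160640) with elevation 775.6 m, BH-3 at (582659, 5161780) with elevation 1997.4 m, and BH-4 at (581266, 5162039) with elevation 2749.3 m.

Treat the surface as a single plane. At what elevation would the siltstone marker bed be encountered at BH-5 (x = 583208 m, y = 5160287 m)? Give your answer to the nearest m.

Let the plane be z = a·x + b·y + c.
BH-3−BH-2: 1714a + 1140b = 1221.8;  BH-4−BH-2: 321a + 1399b = 1973.7.
Solving gives a = −0.26610934, b = 1.47185211.
Then c = 775.6 − a·580945 − b·5160640 = −7440328.37.
At (583208, 5160287): z = −155197.1 + 7595179.3 − 7440328.37 = -346.2 m.

-346 m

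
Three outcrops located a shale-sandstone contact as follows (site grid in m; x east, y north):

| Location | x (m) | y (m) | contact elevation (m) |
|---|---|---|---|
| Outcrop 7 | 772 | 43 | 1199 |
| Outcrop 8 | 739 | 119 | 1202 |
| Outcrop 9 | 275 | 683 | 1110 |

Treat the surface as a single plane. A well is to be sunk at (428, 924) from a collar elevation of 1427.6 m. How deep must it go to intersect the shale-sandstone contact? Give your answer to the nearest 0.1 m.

Two edge vectors: Outcrop 7→Outcrop 8 = (-33, 76, 3), Outcrop 7→Outcrop 9 = (-497, 640, -89).
Normal n = (Outcrop 7→Outcrop 8) × (Outcrop 7→Outcrop 9) = (-8684, -4428, 16652).
So ∂z/∂x = −n_x/n_z = 0.52150 and ∂z/∂y = −n_y/n_z = 0.26591.
Intercept c from Outcrop 7: 1199 − 402.60 − 11.43 = 784.97.
At (428, 924): z_contact = 223.20 + 245.70 + 784.97 = 1253.87 m.
Depth below ground = 1427.6 − 1253.87 = 173.7 m.

173.7 m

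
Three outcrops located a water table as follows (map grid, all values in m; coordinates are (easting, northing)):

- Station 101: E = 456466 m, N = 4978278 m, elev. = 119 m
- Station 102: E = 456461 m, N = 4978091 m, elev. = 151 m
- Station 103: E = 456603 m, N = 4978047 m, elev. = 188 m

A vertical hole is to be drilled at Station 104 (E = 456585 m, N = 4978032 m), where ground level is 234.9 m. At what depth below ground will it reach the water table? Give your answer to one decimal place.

Let the plane be z = a·E + b·N + c.
Station 102−Station 101: −5a − 187b = 32;  Station 103−Station 101: 137a − 231b = 69.
Solving gives a = 0.205834018, b = −0.176626578.
Then c = 119 − a·456466 − b·4978278 = 785458.98.
At (456585, 4978032): z_contact = 93980.73 − 879252.76 + 785458.98 = 186.94 m.
Depth below ground = 234.9 − 186.94 = 48.0 m.

48.0 m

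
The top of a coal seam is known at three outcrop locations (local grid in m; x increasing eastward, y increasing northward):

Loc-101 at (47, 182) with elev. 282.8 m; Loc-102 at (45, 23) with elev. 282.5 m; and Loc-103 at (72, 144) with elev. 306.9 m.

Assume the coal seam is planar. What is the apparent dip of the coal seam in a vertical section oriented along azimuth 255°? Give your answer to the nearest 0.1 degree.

42.4°

Let the plane be z = a·x + b·y + c.
Loc-102−Loc-101: −2a − 159b = −0.3;  Loc-103−Loc-101: 25a − 38b = 24.1.
Solving gives a = 0.94873, b = −0.01005.
Unit vector along 255° is (sin 255°, cos 255°) = (-0.9659, -0.2588).
Slope in that direction = a·(-0.9659) + b·(-0.2588) = −0.91380.
Apparent dip = arctan|0.91380| = 42.4° (true dip is 43.5°, so apparent ≤ true as expected).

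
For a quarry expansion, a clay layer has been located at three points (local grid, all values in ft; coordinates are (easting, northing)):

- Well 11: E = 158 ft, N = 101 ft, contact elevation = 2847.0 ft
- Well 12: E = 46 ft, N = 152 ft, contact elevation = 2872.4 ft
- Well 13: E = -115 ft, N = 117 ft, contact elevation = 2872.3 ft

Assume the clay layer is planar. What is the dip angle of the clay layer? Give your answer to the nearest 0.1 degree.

Let the plane be z = a·E + b·N + c.
Well 12−Well 11: −112a + 51b = 25.4;  Well 13−Well 11: −273a + 16b = 25.3.
Solving gives a = −0.07286, b = 0.33803.
Gradient magnitude |∇z| = √(a² + b²) = √(0.00531 + 0.11426) = 0.34579.
True dip = arctan(0.34579) = 19.1°, dipping toward SSE (azimuth ≈ 168°).

19.1°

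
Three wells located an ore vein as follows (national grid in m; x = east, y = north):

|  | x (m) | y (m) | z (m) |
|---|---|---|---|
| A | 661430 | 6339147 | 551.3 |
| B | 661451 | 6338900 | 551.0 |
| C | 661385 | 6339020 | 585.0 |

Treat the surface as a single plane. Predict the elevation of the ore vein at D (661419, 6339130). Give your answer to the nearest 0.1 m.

Let the plane be z = a·x + b·y + c.
B−A: 21a − 247b = −0.3;  C−A: −45a − 127b = 33.7.
Solving gives a = −0.606733420, b = −0.050370048.
Then c = 551.3 − a·661430 − b·6339147 = 721166.12.
At (661419, 6339130): z = −401305.0 − 319302.3 + 721166.12 = 558.8 m.

558.8 m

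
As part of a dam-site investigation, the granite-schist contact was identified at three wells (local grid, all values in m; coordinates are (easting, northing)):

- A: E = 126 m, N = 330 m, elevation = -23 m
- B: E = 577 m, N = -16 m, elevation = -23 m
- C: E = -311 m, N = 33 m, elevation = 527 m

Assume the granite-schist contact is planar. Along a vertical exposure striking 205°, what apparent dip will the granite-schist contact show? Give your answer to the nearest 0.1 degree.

46.9°

Let the plane be z = a·E + b·N + c.
B−A: 451a − 346b = 0;  C−A: −437a − 297b = 550.
Solving gives a = −0.66737, b = −0.86990.
Unit vector along 205° is (sin 205°, cos 205°) = (-0.4226, -0.9063).
Slope in that direction = a·(-0.4226) + b·(-0.9063) = 1.07044.
Apparent dip = arctan|1.07044| = 46.9° (true dip is 47.6°, so apparent ≤ true as expected).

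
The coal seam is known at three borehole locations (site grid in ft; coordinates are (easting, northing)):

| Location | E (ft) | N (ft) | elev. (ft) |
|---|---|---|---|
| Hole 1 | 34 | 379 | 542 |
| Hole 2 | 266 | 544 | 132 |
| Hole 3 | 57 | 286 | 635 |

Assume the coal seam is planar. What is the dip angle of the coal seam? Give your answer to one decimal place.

Two edge vectors: Hole 1→Hole 2 = (232, 165, -410), Hole 1→Hole 3 = (23, -93, 93).
Normal n = (Hole 1→Hole 2) × (Hole 1→Hole 3) = (-22785, -31006, -25371).
So ∂z/∂E = −n_x/n_z = −0.89807 and ∂z/∂N = −n_y/n_z = −1.22210.
Gradient magnitude |∇z| = √(a² + b²) = √(0.80653 + 1.49354) = 1.51660.
True dip = arctan(1.51660) = 56.6°, dipping toward NE (azimuth ≈ 036°).

56.6°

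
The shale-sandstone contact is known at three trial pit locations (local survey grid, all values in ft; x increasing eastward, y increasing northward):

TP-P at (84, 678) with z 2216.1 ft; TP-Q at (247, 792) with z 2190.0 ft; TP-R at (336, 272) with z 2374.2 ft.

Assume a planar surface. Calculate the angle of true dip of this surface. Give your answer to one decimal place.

19.3°

Two edge vectors: TP-P→TP-Q = (163, 114, -26.1), TP-P→TP-R = (252, -406, 158.1).
Normal n = (TP-P→TP-Q) × (TP-P→TP-R) = (7426.8, -32347.5, -94906).
So ∂z/∂x = −n_x/n_z = 0.07825 and ∂z/∂y = −n_y/n_z = −0.34084.
Gradient magnitude |∇z| = √(a² + b²) = √(0.00612 + 0.11617) = 0.34971.
True dip = arctan(0.34971) = 19.3°, dipping toward NNW (azimuth ≈ 347°).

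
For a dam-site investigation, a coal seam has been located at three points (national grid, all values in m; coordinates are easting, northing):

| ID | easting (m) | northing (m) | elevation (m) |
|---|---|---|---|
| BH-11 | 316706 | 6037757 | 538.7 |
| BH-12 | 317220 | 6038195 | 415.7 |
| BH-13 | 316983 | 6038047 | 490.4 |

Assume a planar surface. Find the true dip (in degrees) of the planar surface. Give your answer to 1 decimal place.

31.8°

Let the plane be z = a·easting + b·northing + c.
BH-12−BH-11: 514a + 438b = −123;  BH-13−BH-11: 277a + 290b = −48.3.
Solving gives a = −0.52335, b = 0.33334.
Gradient magnitude |∇z| = √(a² + b²) = √(0.27390 + 0.11111) = 0.62049.
True dip = arctan(0.62049) = 31.8°, dipping toward ESE (azimuth ≈ 122°).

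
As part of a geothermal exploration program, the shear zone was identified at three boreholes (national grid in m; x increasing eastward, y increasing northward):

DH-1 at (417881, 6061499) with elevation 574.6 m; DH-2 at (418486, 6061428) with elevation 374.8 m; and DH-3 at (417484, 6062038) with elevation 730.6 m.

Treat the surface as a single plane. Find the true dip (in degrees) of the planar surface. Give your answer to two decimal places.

Let the plane be z = a·x + b·y + c.
DH-2−DH-1: 605a − 71b = −199.8;  DH-3−DH-1: −397a + 539b = 156.
Solving gives a = −0.32432, b = 0.05055.
Gradient magnitude |∇z| = √(a² + b²) = √(0.10518 + 0.00256) = 0.32823.
True dip = arctan(0.32823) = 18.17°, dipping toward E (azimuth ≈ 099°).

18.17°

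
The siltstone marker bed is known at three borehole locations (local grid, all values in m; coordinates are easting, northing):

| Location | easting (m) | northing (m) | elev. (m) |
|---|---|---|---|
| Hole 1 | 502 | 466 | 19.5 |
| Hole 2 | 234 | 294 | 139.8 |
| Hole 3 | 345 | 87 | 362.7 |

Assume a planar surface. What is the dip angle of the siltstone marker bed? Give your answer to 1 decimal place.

44.9°

Two edge vectors: Hole 1→Hole 2 = (-268, -172, 120.3), Hole 1→Hole 3 = (-157, -379, 343.2).
Normal n = (Hole 1→Hole 2) × (Hole 1→Hole 3) = (-13436.7, 73090.5, 74568).
So ∂z/∂easting = −n_x/n_z = 0.18019 and ∂z/∂northing = −n_y/n_z = −0.98019.
Gradient magnitude |∇z| = √(a² + b²) = √(0.03247 + 0.96076) = 0.99661.
True dip = arctan(0.99661) = 44.9°, dipping toward N (azimuth ≈ 350°).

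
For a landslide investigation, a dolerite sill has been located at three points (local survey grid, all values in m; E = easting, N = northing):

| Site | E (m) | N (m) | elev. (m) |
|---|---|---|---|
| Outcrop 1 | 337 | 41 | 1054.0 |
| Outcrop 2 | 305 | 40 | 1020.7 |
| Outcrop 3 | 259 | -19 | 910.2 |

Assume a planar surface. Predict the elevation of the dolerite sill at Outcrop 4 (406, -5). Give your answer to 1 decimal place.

Let the plane be z = a·E + b·N + c.
Outcrop 2−Outcrop 1: −32a − 1b = −33.3;  Outcrop 3−Outcrop 1: −78a − 60b = −143.8.
Solving gives a = 1.00662, b = 1.08806.
Then c = 1054 − a·337 − b·41 = 670.16.
At (406, -5): z = 408.7 − 5.4 + 670.16 = 1073.4 m.

1073.4 m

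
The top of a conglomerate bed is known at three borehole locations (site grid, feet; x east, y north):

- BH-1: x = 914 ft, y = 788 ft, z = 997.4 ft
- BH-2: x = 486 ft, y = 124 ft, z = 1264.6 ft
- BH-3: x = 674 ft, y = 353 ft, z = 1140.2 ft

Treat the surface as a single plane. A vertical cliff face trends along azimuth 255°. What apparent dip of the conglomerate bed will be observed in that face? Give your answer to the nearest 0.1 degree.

Two edge vectors: BH-1→BH-2 = (-428, -664, 267.2), BH-1→BH-3 = (-240, -435, 142.8).
Normal n = (BH-1→BH-2) × (BH-1→BH-3) = (21412.8, -3009.6, 26820).
So ∂z/∂x = −n_x/n_z = −0.79839 and ∂z/∂y = −n_y/n_z = 0.11221.
Unit vector along 255° is (sin 255°, cos 255°) = (-0.9659, -0.2588).
Slope in that direction = a·(-0.9659) + b·(-0.2588) = 0.74214.
Apparent dip = arctan|0.74214| = 36.6° (true dip is 38.9°, so apparent ≤ true as expected).

36.6°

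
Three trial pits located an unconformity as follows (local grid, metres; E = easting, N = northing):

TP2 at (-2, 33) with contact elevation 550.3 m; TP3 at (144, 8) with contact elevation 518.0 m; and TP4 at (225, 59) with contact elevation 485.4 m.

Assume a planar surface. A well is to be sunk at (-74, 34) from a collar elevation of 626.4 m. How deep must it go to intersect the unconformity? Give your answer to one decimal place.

57.6 m

Two edge vectors: TP2→TP3 = (146, -25, -32.3), TP2→TP4 = (227, 26, -64.9).
Normal n = (TP2→TP3) × (TP2→TP4) = (2462.3, 2143.3, 9471).
So ∂z/∂E = −n_x/n_z = −0.25998 and ∂z/∂N = −n_y/n_z = −0.22630.
Intercept c from TP2: 550.3 − 0.52 + 7.47 = 557.25.
At (-74, 34): z_contact = 19.24 − 7.69 + 557.25 = 568.79 m.
Depth below ground = 626.4 − 568.79 = 57.6 m.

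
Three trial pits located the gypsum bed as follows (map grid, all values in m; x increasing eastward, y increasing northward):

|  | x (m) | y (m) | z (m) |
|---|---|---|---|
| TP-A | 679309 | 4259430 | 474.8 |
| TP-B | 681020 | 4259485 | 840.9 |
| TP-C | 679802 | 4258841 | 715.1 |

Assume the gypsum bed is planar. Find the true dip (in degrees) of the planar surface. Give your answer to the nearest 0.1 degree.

Let the plane be z = a·x + b·y + c.
TP-B−TP-A: 1711a + 55b = 366.1;  TP-C−TP-A: 493a − 589b = 240.3.
Solving gives a = 0.22113, b = −0.22289.
Gradient magnitude |∇z| = √(a² + b²) = √(0.04890 + 0.04968) = 0.31397.
True dip = arctan(0.31397) = 17.4°, dipping toward NW (azimuth ≈ 315°).

17.4°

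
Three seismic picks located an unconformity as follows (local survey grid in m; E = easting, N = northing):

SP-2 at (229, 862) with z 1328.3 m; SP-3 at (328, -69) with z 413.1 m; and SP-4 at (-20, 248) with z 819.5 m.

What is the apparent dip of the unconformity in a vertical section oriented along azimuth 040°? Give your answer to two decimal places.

Two edge vectors: SP-2→SP-3 = (99, -931, -915.2), SP-2→SP-4 = (-249, -614, -508.8).
Normal n = (SP-2→SP-3) × (SP-2→SP-4) = (-88240, 278256, -292605).
So ∂z/∂E = −n_x/n_z = −0.30157 and ∂z/∂N = −n_y/n_z = 0.95096.
Unit vector along 040° is (sin 40°, cos 40°) = (0.6428, 0.7660).
Slope in that direction = a·(0.6428) + b·(0.7660) = 0.53464.
Apparent dip = arctan|0.53464| = 28.13° (true dip is 44.9°, so apparent ≤ true as expected).

28.13°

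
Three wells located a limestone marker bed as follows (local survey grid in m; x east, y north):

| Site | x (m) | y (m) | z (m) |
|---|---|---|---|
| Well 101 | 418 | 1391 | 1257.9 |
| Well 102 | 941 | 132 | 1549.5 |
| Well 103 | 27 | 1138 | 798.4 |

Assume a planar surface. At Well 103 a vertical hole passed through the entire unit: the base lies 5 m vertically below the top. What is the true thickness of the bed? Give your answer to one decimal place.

Let the plane be z = a·x + b·y + c.
Well 102−Well 101: 523a − 1259b = 291.6;  Well 103−Well 101: −391a − 253b = −459.5.
Solving gives a = 1.04434, b = 0.20222.
|∇z| = √(a²+b²) = 1.06374, so dip δ = arctan(1.06374) = 46.77°.
True thickness = vertical thickness × cos δ = 5 × cos 46.77° = 3.4 m.

3.4 m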